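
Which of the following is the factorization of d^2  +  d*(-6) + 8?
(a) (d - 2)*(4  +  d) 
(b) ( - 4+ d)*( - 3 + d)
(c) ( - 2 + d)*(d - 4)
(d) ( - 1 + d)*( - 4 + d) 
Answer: c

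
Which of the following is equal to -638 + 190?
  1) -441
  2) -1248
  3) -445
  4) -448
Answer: 4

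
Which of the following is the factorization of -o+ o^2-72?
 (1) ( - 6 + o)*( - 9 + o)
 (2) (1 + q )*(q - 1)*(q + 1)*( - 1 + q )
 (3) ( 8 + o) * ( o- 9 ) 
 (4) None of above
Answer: 3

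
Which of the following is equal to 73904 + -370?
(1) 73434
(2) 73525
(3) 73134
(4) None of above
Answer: 4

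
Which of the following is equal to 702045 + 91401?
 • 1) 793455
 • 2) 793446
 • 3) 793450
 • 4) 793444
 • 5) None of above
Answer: 2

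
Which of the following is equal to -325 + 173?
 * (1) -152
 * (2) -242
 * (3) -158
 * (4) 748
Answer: 1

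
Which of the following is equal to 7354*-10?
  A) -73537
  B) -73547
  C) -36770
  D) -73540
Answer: D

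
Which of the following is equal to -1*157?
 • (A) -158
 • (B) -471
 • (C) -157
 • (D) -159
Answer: C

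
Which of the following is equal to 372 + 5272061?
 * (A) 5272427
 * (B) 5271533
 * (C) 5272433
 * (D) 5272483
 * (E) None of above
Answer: C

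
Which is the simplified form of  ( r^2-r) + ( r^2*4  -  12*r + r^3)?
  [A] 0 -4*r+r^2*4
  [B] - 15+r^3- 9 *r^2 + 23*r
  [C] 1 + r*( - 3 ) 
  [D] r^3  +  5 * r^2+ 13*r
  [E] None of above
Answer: E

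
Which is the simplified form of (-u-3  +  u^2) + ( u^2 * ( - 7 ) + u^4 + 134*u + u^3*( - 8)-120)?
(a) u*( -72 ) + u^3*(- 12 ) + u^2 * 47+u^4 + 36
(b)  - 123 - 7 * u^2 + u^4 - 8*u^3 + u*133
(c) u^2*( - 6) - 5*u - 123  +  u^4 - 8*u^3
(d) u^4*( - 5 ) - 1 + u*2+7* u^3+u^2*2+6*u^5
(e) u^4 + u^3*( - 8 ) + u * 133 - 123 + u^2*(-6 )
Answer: e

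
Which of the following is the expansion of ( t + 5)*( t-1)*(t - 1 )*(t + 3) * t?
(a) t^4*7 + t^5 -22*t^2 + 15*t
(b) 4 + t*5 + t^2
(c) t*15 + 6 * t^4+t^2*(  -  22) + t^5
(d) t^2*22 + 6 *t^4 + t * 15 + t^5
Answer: c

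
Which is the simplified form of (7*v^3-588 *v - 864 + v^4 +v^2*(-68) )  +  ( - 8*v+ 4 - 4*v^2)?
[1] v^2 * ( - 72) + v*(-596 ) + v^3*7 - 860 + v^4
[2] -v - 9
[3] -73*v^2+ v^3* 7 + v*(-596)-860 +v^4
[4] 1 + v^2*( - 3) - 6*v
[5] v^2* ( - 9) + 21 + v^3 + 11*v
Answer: 1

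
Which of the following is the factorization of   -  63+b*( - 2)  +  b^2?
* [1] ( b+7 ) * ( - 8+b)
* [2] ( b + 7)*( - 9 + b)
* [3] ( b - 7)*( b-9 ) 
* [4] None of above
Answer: 2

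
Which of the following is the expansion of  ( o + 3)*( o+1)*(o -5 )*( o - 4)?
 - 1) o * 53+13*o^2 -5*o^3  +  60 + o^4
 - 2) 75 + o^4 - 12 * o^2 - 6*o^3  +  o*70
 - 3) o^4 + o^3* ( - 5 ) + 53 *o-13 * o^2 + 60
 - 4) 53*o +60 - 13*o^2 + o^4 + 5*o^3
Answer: 3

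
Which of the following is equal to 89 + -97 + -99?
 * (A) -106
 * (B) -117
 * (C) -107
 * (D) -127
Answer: C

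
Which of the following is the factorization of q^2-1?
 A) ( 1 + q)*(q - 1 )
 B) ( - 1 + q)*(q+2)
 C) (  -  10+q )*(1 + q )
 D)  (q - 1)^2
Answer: A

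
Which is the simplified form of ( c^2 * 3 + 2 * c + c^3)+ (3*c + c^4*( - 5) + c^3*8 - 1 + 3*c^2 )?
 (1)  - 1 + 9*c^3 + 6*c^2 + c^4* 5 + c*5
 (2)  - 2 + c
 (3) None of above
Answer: 3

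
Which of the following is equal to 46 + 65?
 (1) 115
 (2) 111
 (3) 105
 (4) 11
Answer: 2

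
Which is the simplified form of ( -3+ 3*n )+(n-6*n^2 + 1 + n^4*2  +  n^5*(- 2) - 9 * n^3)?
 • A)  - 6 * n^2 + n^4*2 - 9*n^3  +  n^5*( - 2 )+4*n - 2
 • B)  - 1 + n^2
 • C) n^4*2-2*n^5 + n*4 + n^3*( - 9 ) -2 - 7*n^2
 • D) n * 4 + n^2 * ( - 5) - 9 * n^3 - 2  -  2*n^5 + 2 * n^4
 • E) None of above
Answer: A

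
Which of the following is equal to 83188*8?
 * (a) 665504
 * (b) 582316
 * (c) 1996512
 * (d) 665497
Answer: a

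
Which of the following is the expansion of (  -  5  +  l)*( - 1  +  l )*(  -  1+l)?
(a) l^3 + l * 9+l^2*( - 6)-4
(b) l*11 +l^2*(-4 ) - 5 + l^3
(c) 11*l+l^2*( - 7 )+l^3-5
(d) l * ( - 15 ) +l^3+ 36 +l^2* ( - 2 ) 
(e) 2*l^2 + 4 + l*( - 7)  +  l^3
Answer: c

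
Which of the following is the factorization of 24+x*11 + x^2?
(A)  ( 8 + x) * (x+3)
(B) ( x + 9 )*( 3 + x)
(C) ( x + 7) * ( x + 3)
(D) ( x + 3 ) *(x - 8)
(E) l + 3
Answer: A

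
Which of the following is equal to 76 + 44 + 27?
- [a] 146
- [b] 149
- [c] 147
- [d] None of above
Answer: c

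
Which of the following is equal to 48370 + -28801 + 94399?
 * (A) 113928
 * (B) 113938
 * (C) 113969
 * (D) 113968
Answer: D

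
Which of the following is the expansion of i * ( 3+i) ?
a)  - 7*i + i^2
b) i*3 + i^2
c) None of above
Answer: b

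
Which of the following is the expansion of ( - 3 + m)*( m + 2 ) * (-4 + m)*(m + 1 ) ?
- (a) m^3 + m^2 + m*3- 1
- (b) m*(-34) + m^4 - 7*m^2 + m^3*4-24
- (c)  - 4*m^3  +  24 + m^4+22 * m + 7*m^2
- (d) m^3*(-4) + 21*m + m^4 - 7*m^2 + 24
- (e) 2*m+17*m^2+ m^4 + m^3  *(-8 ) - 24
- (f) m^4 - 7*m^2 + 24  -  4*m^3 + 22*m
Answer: f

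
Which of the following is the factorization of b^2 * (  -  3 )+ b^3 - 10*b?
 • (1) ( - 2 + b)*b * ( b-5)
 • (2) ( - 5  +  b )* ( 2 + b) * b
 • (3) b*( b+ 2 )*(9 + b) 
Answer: 2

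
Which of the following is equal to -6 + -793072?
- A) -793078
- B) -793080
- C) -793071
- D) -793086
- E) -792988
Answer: A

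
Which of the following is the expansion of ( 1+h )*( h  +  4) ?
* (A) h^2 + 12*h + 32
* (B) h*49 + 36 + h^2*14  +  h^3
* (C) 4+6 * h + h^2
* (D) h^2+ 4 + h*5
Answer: D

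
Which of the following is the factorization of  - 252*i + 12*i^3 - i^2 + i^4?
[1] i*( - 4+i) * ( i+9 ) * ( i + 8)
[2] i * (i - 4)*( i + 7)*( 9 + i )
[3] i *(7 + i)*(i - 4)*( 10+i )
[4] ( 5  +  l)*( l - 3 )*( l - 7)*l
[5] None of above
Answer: 2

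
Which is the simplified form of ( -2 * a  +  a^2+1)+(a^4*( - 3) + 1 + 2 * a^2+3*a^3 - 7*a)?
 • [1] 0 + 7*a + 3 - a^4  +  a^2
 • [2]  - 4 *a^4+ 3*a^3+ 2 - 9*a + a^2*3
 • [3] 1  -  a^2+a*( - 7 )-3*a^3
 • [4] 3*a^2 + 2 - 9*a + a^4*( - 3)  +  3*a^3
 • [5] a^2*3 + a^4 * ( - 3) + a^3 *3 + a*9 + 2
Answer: 4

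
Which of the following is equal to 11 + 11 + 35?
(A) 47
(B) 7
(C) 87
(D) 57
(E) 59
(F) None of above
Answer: D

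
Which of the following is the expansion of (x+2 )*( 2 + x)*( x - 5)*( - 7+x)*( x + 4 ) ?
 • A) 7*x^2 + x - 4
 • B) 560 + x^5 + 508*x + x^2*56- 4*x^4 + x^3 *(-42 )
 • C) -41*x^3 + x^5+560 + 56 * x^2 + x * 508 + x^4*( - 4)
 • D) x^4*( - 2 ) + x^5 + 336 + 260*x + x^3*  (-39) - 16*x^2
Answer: C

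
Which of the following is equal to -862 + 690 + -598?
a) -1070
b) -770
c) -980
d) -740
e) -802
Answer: b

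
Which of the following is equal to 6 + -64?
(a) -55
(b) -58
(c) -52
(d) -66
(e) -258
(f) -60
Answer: b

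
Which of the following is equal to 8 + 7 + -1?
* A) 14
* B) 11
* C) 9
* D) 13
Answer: A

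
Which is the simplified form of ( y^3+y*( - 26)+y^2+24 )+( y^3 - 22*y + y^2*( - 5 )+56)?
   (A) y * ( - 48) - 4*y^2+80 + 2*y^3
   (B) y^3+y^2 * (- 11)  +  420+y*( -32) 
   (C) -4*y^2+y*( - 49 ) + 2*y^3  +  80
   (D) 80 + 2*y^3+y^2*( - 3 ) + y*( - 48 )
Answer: A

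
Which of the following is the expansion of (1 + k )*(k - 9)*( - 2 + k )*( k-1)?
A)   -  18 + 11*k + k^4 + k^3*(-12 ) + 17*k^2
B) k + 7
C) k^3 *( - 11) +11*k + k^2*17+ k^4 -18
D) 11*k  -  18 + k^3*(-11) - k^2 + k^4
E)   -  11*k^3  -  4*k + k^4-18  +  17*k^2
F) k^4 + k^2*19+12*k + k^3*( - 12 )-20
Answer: C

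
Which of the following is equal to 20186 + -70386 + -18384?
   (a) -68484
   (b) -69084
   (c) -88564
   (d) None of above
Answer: d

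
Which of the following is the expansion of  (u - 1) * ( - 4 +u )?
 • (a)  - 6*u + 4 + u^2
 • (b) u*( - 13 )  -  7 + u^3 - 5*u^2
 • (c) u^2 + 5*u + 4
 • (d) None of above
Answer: d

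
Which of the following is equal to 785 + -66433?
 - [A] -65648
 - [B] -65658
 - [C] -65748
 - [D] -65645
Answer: A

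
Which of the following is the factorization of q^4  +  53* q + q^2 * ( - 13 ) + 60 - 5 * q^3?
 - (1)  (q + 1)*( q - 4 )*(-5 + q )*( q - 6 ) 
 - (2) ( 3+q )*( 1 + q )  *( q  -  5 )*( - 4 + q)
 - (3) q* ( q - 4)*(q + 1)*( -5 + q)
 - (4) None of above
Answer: 2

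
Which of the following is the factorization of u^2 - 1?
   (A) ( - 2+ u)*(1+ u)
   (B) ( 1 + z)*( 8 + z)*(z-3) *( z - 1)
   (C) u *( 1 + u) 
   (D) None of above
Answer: D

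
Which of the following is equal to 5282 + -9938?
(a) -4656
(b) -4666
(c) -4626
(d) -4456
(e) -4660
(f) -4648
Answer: a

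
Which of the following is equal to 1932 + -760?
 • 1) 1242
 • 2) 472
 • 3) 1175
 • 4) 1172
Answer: 4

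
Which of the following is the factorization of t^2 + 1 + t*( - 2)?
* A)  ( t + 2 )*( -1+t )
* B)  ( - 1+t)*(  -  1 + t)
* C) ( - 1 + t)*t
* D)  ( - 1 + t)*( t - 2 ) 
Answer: B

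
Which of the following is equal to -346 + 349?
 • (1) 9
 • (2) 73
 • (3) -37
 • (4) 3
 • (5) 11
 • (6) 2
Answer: 4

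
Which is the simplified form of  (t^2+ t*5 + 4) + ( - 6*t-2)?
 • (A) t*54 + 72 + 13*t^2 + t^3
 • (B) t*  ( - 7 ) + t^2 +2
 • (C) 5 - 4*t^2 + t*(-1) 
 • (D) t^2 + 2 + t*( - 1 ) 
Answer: D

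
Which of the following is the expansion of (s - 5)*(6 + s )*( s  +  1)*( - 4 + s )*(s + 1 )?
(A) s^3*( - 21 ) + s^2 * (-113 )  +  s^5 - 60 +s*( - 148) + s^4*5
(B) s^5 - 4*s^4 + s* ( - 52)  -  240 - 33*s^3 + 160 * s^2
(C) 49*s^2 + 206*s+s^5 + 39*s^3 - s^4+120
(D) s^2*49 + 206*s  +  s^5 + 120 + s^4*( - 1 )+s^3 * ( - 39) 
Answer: D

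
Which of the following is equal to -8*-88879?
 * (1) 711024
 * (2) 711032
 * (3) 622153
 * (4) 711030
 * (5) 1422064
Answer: 2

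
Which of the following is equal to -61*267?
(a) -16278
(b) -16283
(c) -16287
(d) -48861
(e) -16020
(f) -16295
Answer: c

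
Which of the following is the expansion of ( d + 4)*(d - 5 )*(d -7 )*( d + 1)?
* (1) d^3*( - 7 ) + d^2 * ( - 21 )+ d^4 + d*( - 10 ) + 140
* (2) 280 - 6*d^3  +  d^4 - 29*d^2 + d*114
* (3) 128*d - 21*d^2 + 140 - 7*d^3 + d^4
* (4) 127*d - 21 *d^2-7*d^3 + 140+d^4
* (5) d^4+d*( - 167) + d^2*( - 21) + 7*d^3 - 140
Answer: 4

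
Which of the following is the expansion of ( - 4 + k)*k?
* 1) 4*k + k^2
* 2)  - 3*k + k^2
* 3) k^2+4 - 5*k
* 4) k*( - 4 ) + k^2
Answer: 4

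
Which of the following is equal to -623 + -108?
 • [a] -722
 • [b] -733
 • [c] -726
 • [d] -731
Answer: d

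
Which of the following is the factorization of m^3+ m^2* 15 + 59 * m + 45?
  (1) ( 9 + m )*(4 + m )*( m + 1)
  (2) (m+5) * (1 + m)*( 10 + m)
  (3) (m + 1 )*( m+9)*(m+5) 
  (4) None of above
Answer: 3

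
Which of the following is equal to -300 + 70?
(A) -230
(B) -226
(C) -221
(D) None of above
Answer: A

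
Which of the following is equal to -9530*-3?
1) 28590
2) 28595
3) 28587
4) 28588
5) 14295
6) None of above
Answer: 1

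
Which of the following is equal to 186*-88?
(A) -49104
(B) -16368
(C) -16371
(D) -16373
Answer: B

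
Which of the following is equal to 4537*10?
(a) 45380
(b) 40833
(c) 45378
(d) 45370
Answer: d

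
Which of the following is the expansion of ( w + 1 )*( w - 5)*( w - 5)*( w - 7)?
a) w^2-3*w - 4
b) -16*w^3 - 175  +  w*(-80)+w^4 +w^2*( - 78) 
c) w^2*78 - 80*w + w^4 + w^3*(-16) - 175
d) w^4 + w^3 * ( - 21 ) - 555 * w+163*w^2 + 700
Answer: c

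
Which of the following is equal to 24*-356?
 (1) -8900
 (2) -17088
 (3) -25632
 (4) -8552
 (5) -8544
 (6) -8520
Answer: 5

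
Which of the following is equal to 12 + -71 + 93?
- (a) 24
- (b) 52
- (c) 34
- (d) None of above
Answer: c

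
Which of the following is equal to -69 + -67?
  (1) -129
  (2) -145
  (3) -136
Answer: 3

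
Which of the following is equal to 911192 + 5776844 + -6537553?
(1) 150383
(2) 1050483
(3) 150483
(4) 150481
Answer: 3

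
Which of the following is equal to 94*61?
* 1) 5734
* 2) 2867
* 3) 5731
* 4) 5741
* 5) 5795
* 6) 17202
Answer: 1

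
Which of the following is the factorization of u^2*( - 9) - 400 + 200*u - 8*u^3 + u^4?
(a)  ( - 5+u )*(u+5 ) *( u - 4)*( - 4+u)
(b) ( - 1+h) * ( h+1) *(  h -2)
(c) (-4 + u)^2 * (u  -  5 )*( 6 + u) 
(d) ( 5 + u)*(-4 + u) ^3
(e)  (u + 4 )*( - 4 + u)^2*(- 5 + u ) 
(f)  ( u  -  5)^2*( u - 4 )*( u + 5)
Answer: a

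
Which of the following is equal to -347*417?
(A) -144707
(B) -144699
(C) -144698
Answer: B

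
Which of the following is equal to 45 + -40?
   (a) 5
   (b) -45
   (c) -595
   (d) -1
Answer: a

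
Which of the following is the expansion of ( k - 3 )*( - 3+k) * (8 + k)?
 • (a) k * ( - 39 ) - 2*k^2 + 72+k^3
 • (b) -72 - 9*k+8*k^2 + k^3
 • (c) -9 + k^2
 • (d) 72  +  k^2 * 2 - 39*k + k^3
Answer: d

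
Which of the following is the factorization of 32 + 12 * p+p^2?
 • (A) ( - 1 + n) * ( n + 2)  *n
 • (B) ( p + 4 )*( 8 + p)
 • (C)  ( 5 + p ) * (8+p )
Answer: B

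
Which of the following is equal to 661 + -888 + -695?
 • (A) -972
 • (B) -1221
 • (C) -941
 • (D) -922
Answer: D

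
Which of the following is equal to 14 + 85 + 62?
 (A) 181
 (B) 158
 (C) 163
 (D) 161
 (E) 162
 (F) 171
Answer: D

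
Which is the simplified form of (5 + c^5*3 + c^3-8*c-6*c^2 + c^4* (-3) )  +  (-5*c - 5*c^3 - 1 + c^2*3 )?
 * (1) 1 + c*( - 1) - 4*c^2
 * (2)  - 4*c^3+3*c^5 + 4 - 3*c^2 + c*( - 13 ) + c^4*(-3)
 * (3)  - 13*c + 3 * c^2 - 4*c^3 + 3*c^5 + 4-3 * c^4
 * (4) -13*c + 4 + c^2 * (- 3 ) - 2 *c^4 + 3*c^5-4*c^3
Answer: 2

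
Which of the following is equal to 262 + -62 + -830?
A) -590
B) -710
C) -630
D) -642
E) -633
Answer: C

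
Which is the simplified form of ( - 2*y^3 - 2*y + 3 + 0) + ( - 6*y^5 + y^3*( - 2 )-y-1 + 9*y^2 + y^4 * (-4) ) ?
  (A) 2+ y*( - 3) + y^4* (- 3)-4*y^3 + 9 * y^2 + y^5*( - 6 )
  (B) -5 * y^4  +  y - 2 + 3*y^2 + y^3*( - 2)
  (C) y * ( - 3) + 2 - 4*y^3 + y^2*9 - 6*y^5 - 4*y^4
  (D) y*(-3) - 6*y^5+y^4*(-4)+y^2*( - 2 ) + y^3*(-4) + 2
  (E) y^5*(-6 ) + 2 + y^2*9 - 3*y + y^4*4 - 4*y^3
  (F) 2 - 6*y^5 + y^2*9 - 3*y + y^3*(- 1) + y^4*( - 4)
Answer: C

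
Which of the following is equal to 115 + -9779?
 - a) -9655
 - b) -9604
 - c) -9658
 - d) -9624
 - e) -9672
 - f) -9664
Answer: f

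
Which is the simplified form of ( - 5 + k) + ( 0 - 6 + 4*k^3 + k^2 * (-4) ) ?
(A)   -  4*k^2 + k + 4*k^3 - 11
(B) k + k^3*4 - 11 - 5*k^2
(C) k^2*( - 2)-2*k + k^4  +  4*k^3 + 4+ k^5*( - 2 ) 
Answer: A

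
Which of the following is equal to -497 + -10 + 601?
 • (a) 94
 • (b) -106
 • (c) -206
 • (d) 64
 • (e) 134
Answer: a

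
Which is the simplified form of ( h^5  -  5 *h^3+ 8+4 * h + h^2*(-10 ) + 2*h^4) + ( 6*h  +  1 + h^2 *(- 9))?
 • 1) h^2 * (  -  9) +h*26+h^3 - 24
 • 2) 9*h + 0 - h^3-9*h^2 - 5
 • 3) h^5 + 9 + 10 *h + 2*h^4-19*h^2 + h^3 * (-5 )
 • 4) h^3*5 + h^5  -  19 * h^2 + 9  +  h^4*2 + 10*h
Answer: 3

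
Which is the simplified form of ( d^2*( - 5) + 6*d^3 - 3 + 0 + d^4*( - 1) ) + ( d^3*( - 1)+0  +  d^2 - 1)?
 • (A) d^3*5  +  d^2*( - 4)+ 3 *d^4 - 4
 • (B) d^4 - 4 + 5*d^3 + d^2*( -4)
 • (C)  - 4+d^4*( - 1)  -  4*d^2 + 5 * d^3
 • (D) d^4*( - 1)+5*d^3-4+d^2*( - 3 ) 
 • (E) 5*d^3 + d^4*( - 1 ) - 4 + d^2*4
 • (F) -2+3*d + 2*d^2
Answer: C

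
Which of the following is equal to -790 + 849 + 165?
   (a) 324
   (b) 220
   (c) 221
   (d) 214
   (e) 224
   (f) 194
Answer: e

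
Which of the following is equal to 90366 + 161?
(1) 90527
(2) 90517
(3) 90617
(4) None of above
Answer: 1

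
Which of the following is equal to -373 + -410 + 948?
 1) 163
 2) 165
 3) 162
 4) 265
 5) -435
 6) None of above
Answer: 2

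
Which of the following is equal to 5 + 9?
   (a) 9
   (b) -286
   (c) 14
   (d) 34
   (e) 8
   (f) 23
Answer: c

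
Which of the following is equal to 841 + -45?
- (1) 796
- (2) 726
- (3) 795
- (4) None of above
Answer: 1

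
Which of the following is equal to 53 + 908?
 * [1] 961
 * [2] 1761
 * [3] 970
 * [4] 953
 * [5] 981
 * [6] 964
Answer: 1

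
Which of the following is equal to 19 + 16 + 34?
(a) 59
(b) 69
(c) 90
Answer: b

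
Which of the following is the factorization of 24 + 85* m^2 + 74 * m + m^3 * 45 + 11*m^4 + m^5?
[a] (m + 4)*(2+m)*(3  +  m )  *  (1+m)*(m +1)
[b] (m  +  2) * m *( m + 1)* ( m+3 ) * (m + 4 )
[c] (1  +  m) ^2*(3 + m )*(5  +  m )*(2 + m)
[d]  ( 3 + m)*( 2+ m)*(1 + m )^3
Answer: a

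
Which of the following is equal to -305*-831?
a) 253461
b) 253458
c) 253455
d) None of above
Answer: c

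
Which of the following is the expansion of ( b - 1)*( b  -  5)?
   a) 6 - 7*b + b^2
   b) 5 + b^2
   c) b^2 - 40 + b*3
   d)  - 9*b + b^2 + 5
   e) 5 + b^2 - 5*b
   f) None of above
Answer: f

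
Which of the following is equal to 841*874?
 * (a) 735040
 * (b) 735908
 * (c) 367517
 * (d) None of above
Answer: d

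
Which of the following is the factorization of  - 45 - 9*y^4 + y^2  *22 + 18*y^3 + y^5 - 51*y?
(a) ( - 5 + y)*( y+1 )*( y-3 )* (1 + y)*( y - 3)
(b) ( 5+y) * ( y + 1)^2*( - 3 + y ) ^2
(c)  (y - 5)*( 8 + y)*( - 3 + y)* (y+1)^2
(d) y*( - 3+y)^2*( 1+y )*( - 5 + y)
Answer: a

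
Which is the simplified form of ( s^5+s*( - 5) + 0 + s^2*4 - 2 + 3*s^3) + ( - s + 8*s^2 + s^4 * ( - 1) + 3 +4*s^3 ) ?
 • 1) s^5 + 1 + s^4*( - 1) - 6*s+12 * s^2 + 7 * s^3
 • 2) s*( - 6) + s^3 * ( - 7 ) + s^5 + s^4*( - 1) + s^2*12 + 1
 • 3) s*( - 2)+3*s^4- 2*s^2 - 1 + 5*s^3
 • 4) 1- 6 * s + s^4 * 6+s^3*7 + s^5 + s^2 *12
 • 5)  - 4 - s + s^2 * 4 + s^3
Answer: 1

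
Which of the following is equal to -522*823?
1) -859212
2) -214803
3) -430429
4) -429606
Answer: 4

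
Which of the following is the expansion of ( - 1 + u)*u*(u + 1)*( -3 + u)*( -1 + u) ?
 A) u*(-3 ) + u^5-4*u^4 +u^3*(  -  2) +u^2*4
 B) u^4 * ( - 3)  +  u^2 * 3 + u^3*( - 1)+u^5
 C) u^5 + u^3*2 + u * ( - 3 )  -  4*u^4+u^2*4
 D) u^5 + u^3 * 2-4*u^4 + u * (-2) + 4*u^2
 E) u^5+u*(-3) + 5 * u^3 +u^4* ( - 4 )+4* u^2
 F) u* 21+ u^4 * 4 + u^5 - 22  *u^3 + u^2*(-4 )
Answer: C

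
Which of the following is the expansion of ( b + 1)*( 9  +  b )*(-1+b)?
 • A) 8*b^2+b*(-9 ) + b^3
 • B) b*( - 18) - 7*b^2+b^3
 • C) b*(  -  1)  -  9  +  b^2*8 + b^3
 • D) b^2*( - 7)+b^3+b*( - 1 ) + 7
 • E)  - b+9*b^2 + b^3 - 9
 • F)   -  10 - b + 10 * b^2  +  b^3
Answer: E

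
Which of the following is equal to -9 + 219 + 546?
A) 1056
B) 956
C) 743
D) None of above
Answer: D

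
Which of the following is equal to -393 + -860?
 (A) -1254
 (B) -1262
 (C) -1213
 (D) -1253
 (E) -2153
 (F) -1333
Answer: D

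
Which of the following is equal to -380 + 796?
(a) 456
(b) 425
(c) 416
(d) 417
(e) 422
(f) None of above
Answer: c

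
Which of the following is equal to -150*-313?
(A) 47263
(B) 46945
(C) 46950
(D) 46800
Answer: C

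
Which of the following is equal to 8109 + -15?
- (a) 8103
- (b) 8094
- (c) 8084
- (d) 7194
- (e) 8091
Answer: b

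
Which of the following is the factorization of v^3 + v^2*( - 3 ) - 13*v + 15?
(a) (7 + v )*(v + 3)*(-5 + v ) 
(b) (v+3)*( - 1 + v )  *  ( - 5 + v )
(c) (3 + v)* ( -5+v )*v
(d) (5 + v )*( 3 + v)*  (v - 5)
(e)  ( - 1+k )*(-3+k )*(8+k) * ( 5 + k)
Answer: b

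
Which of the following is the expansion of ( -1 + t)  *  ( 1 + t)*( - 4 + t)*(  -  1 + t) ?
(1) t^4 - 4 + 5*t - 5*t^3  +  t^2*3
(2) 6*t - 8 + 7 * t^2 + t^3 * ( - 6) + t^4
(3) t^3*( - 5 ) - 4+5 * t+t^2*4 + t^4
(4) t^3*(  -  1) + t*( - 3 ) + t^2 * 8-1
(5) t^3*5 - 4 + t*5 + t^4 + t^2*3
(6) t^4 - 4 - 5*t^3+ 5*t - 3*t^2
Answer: 1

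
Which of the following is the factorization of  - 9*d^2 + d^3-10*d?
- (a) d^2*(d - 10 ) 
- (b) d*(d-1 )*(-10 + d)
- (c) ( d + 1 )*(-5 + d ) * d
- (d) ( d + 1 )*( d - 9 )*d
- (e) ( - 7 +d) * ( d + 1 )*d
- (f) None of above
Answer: f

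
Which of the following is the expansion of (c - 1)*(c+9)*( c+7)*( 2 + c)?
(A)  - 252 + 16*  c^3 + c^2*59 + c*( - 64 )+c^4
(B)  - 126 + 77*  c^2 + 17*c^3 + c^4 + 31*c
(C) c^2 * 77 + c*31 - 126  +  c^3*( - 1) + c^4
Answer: B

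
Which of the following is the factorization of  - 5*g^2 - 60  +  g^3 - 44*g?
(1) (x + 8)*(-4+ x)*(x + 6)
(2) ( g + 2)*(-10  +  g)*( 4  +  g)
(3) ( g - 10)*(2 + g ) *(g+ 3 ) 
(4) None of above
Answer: 3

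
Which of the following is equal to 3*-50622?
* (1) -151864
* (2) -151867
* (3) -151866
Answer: 3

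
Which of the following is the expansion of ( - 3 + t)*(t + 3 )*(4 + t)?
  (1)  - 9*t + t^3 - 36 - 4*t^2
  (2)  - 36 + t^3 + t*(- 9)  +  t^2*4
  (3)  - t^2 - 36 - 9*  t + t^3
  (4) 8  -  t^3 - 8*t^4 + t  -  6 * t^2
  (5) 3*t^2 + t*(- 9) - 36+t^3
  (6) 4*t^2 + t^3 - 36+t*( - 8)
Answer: 2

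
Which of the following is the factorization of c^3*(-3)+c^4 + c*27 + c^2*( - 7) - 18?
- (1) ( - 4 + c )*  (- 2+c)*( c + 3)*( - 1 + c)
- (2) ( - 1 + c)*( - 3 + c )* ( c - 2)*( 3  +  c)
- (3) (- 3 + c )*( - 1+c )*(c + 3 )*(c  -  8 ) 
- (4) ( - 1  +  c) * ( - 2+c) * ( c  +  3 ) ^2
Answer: 2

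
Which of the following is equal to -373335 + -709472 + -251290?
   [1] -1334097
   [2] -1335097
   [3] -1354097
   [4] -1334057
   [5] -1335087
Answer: 1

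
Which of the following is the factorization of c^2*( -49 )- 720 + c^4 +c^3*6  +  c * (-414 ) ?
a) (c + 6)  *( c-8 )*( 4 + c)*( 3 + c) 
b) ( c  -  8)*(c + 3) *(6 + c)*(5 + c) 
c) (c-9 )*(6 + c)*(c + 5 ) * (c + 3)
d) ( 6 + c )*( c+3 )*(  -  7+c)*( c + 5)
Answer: b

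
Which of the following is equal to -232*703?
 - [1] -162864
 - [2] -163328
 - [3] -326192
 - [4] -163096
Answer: 4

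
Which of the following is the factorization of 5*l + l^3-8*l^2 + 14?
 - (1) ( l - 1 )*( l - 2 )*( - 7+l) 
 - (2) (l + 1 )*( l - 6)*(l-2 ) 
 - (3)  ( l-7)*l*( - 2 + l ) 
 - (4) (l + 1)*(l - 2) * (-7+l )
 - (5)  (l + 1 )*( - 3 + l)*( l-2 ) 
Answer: 4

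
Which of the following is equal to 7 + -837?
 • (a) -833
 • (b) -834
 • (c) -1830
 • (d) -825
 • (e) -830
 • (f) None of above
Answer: e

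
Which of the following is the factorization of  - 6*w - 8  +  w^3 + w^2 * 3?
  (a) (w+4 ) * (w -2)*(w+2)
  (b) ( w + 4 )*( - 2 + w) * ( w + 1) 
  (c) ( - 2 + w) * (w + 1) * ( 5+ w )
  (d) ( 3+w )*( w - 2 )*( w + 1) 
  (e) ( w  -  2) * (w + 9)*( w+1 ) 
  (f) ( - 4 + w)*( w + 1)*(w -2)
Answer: b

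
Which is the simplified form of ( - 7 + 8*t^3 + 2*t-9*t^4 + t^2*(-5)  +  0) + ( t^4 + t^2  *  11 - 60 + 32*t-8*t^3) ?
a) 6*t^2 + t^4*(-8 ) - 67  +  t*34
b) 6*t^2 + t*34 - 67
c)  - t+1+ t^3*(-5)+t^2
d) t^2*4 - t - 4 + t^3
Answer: a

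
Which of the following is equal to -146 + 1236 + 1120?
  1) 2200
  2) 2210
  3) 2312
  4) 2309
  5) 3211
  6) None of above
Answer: 2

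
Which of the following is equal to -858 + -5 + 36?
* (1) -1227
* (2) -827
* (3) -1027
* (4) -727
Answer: 2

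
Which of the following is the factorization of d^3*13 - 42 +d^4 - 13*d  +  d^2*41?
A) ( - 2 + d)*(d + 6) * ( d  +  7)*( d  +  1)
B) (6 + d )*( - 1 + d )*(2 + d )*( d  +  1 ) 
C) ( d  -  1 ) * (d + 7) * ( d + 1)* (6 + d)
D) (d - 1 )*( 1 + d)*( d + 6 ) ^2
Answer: C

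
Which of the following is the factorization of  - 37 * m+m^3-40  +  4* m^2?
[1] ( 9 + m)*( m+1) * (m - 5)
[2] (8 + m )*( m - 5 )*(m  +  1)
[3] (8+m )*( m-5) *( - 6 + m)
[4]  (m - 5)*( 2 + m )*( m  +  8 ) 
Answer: 2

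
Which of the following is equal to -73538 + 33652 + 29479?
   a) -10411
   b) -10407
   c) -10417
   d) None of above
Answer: b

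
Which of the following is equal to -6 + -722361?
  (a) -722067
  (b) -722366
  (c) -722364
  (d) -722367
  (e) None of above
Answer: d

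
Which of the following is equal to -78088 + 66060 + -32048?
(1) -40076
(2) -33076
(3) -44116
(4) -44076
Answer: 4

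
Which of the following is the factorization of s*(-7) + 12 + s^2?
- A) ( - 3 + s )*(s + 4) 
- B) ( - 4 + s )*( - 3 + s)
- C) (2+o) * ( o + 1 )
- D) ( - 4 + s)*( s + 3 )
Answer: B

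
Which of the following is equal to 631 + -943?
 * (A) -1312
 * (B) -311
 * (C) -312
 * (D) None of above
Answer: C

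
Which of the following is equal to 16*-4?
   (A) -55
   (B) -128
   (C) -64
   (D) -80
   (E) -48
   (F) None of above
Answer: C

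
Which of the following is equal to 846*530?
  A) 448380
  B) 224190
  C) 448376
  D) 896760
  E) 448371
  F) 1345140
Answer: A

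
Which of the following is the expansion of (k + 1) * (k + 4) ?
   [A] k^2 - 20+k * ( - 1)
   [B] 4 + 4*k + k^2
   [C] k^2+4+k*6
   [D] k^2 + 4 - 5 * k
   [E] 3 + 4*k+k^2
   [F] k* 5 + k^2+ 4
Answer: F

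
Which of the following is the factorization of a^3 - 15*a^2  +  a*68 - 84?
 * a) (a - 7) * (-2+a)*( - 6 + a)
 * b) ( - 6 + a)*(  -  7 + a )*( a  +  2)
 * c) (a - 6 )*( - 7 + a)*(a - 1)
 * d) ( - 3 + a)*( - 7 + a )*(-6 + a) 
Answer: a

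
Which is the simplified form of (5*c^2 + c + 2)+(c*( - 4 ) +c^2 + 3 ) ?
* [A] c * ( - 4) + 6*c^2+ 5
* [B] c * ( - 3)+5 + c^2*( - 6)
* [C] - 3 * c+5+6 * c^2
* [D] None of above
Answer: C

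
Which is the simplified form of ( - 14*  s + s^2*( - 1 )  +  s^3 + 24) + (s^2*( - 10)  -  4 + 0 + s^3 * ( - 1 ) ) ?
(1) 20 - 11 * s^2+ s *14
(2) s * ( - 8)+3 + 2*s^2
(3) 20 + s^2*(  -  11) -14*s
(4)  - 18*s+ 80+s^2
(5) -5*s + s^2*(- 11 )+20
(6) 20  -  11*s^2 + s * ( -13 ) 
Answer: 3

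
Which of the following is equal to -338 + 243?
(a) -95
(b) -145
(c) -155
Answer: a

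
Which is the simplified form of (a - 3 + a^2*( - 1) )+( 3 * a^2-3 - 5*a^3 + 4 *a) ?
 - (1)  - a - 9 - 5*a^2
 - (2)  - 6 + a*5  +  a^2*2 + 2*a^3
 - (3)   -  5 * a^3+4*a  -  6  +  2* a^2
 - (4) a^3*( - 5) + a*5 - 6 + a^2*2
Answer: 4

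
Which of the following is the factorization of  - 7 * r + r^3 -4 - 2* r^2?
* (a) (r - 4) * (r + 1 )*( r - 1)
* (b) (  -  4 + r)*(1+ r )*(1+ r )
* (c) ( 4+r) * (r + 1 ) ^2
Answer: b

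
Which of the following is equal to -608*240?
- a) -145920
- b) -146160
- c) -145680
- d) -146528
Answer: a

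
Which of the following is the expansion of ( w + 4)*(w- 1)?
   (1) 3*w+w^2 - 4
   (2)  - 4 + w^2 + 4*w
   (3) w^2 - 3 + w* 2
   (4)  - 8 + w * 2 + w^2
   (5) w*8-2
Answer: 1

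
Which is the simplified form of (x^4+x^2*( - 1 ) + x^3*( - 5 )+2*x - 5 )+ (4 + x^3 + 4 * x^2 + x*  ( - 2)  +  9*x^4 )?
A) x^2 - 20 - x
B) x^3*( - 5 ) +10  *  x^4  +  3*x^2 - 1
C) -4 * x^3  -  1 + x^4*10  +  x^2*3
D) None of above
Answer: C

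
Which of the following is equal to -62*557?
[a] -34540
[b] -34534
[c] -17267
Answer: b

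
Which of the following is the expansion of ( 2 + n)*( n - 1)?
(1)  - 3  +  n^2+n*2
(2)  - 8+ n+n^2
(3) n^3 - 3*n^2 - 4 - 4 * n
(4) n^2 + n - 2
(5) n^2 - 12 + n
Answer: 4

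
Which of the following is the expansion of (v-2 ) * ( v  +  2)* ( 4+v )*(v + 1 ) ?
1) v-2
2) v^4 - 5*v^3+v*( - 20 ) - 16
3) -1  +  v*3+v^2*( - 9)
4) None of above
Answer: 4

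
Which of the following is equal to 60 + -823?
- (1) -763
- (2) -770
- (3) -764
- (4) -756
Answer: 1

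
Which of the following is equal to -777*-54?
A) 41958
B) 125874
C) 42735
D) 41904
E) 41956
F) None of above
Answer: A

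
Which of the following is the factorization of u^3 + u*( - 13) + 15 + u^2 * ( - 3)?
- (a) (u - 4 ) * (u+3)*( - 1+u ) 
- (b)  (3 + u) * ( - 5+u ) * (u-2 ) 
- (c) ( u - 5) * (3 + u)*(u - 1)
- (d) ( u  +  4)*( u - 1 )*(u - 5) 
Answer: c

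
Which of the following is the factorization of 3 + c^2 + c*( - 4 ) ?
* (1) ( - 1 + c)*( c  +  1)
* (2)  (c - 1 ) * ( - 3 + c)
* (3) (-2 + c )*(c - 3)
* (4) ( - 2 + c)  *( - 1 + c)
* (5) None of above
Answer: 2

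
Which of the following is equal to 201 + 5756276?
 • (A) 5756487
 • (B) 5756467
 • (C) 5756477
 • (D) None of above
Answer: C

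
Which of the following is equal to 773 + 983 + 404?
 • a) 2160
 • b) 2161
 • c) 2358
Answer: a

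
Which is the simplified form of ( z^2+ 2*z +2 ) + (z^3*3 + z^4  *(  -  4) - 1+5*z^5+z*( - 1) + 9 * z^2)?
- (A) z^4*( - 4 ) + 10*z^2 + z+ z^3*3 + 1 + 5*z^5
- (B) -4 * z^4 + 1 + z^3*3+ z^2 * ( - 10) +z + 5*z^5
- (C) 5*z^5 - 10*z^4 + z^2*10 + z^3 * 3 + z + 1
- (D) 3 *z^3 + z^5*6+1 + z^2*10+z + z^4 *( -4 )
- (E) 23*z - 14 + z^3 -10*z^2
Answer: A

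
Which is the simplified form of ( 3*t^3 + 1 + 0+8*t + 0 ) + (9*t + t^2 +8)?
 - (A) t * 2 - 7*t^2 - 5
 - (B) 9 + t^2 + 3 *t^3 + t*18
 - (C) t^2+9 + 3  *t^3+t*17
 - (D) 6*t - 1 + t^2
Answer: C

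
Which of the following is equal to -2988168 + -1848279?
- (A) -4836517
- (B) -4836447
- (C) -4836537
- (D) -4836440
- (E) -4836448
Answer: B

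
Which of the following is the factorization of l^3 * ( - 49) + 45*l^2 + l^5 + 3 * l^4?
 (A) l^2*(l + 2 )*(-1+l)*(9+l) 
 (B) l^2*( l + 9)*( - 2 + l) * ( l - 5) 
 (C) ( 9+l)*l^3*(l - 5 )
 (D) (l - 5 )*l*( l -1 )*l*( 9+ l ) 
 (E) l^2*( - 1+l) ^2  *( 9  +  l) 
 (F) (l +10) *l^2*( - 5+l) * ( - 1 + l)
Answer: D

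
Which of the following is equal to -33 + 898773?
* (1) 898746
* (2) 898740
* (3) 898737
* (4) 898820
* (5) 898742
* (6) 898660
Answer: 2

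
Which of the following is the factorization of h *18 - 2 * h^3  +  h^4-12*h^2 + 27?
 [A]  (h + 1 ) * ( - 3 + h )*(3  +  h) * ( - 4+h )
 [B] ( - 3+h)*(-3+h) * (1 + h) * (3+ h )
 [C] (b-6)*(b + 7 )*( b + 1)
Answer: B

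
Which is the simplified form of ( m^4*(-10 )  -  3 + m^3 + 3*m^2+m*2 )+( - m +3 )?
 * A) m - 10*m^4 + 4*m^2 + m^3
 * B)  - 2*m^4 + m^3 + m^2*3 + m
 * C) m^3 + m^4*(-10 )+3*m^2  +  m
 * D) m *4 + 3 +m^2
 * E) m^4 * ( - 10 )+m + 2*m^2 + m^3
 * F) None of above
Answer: C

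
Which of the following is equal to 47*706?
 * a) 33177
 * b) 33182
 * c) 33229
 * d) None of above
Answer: b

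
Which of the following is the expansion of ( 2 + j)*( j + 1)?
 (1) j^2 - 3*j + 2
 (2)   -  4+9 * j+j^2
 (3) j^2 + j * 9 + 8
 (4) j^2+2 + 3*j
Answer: 4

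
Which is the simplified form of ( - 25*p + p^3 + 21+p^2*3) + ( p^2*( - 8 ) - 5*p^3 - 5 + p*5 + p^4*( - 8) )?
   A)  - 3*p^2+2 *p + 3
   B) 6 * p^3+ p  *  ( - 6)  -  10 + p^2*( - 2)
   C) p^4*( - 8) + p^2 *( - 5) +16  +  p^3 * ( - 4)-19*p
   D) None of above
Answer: D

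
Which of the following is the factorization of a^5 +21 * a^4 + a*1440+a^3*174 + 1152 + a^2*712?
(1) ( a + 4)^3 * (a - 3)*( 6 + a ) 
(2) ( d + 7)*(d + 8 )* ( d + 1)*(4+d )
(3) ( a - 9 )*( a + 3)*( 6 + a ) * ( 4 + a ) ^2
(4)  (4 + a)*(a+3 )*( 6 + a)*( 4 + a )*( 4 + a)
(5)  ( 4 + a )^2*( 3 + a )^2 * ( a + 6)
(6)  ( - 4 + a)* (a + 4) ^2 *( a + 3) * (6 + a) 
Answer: 4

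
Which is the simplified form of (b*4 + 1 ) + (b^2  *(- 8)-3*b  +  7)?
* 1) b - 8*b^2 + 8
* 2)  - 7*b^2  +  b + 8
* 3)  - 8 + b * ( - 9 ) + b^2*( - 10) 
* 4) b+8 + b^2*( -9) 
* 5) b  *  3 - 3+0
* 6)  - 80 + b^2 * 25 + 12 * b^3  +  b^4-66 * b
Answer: 1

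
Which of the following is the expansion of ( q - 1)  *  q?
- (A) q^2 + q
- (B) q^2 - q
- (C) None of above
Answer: B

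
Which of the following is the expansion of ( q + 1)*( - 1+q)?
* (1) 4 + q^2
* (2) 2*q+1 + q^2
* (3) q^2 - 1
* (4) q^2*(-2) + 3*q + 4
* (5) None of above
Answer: 3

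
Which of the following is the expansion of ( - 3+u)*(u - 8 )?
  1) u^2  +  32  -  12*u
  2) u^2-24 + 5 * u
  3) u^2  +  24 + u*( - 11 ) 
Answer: 3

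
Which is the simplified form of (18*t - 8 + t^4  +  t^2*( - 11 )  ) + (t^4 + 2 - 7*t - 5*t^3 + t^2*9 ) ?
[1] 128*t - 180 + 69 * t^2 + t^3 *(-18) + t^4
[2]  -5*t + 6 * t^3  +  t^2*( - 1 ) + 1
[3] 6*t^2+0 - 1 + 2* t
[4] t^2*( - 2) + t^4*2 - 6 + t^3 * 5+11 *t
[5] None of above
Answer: 5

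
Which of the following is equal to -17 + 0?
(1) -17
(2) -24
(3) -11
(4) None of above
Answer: 1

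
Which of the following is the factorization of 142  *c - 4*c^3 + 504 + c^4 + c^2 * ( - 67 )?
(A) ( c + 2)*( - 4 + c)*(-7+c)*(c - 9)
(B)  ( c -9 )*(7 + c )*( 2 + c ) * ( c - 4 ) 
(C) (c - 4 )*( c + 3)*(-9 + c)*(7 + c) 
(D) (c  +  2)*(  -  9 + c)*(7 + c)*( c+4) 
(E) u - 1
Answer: B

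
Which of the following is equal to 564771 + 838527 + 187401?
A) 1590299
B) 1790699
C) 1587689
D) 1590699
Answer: D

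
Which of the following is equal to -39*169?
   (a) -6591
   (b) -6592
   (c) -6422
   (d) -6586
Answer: a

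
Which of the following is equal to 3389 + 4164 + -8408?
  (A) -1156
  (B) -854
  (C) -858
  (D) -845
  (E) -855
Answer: E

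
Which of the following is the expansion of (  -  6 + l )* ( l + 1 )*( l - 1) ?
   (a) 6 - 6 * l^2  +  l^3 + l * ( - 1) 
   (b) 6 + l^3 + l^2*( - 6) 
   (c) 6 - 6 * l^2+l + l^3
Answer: a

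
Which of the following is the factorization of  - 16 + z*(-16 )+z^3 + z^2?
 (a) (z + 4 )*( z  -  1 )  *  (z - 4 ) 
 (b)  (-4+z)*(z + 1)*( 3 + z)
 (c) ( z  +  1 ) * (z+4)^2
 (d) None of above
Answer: d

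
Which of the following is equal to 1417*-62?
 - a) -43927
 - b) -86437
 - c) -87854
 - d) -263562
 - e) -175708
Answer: c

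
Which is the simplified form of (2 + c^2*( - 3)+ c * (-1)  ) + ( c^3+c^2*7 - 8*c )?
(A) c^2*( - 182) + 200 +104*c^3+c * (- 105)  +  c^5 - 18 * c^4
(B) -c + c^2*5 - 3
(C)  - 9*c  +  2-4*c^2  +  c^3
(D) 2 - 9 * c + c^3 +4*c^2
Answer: D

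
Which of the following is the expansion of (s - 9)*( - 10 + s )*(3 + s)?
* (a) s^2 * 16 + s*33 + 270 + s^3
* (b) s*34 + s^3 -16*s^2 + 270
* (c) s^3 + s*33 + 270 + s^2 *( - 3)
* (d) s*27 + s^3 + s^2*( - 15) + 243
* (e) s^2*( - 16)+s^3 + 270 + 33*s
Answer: e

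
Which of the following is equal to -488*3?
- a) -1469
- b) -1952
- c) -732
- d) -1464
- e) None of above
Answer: d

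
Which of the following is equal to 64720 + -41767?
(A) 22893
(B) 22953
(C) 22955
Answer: B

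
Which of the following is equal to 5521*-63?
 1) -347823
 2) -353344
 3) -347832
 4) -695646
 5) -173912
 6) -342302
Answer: 1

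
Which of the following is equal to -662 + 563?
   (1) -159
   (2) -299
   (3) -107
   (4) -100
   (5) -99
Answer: 5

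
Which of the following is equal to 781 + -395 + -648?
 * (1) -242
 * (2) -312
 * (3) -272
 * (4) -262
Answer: 4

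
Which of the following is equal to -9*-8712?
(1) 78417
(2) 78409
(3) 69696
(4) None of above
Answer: 4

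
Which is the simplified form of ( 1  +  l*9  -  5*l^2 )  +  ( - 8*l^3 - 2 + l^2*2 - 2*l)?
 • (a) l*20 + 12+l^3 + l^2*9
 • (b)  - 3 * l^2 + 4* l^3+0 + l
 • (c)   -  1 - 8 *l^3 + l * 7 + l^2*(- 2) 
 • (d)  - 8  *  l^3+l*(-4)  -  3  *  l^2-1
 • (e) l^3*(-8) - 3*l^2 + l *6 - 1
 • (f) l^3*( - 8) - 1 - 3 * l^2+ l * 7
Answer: f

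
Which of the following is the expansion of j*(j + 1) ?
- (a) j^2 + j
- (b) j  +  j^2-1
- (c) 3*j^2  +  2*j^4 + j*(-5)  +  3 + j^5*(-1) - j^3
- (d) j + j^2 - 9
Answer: a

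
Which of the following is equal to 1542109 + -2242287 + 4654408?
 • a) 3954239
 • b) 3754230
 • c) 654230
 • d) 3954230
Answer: d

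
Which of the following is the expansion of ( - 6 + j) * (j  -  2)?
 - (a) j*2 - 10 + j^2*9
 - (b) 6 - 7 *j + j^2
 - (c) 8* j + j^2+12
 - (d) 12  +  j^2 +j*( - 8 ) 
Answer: d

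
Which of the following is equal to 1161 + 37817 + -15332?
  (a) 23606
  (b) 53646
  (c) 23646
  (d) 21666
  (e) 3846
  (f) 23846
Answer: c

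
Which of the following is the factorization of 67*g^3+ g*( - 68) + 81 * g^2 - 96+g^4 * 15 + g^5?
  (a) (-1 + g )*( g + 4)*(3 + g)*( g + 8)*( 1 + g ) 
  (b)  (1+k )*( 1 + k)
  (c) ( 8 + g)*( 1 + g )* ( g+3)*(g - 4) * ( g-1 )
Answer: a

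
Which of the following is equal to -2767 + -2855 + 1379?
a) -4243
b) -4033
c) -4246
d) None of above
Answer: a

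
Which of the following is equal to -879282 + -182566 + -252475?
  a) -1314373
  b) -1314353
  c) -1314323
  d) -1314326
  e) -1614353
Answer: c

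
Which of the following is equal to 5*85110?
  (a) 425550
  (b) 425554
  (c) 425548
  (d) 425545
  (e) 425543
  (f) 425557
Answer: a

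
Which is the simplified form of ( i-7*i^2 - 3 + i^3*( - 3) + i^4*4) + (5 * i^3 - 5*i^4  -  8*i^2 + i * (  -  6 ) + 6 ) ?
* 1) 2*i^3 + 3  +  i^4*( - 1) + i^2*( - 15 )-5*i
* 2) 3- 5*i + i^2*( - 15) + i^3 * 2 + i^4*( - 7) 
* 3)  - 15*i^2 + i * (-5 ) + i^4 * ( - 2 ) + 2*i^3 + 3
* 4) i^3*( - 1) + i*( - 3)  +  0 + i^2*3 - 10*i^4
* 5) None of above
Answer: 1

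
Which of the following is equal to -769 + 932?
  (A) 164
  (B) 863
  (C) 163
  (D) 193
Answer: C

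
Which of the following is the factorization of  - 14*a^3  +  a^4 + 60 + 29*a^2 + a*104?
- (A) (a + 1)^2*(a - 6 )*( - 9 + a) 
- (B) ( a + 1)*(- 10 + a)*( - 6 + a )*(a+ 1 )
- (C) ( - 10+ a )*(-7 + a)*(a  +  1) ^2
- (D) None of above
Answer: B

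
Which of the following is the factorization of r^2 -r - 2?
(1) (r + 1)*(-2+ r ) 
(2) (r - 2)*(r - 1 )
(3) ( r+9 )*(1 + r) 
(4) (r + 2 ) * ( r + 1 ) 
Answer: 1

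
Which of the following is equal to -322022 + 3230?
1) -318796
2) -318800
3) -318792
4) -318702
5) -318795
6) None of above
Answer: 3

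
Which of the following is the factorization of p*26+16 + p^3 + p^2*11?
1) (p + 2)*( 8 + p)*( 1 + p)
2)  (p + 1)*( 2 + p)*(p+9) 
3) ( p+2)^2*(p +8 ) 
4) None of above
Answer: 1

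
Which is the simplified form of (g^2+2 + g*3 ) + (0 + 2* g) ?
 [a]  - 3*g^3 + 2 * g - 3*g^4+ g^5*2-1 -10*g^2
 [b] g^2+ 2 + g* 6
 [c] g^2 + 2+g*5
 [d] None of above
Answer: c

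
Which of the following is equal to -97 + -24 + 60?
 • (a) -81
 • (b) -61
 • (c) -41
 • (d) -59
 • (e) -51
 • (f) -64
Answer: b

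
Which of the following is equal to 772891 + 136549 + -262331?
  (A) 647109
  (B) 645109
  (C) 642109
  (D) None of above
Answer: A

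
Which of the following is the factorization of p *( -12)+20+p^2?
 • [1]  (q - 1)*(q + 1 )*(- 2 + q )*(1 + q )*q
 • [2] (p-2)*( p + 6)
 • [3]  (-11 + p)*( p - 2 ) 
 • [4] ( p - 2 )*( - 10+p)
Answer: 4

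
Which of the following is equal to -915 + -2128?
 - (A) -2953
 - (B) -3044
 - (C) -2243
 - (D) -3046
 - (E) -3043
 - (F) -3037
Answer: E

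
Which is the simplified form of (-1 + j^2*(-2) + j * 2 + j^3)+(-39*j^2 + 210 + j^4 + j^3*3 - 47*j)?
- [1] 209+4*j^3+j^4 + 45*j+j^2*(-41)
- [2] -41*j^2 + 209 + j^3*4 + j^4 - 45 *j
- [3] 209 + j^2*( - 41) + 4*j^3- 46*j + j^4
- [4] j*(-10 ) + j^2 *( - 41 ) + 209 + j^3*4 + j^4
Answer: 2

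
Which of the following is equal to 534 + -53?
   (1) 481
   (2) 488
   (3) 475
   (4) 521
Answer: 1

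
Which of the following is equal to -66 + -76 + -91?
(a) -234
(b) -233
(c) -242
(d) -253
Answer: b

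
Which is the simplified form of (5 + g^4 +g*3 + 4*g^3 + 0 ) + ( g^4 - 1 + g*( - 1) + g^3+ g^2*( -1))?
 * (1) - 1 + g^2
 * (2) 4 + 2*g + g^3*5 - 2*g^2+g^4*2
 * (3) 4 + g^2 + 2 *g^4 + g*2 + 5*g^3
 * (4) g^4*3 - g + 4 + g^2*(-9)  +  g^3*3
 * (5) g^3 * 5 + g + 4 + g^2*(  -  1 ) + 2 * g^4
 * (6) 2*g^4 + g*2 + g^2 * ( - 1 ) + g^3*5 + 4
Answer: 6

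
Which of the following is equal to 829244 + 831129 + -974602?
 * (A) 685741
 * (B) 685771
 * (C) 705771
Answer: B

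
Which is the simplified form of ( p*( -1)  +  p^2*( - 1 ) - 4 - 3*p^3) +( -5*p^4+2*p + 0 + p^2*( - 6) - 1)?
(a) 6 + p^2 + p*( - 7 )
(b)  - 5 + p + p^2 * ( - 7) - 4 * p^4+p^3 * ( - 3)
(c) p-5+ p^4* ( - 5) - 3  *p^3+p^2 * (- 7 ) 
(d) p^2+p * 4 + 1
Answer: c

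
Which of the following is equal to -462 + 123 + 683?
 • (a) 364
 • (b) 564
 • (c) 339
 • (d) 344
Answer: d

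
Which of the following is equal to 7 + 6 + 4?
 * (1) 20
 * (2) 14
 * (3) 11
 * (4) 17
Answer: 4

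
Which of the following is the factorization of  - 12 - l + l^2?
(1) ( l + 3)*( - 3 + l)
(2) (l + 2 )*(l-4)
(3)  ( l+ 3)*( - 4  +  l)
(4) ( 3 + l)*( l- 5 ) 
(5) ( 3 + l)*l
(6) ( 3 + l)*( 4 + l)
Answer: 3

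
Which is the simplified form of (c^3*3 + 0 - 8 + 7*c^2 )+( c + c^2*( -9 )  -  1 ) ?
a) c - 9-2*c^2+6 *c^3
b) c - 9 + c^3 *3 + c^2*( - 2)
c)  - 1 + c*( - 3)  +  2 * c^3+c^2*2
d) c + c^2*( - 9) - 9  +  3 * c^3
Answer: b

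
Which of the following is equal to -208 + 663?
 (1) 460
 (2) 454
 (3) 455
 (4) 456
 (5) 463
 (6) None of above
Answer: 3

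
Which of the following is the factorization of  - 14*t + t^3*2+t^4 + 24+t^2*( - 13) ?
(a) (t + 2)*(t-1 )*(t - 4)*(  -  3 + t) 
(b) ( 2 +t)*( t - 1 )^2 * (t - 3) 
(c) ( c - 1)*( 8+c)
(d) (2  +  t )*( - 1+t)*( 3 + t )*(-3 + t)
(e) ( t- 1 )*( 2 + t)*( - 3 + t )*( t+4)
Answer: e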